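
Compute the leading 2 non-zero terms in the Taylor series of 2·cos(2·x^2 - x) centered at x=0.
2 - x^2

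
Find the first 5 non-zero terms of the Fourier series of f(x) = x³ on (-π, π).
(-12 + 2·π^2)·sin(x) + (3/2 - π^2)·sin(2·x) + (-4/9 + 2·π^2/3)·sin(3·x) + (3/16 - π^2/2)·sin(4·x) + (-12/125 + 2·π^2/5)·sin(5·x)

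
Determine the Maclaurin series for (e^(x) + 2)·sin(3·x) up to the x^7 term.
-397·x^7/840 + 13·x^6/10 + 79·x^5/20 - 4·x^4 - 12·x^3 + 3·x^2 + 9·x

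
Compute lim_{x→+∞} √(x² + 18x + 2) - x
This is an ∞ − ∞ indeterminate form.
Multiply and divide by the conjugate √(x²+18x + 2) + x; the x² terms cancel, leaving (18x + 2)/(√(x²+18x + 2)+x) → 18/2 = 9.
Limit = 9.

Final answer: 9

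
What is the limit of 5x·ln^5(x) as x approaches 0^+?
This is a 0·∞ indeterminate form at x → 0⁺.
Rewrite the product as 5·ln^5(x) / x^(-1) and apply L'Hôpital, or use the standard hierarchy x^(-1) ≫ |ln x|^5 as x → 0⁺.
The indeterminate product → 0, so the limit = 0.

Final answer: 0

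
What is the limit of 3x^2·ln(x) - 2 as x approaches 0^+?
The product is a 0·∞ indeterminate form at x → 0⁺.
Rewrite the product as 3·ln(x) / x^(-2) and apply L'Hôpital, or use the standard hierarchy x^(-2) ≫ |ln x| as x → 0⁺.
The indeterminate product → 0, so the limit = -2.

Final answer: -2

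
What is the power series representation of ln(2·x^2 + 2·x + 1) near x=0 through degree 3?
-4·x^3/3 + 2·x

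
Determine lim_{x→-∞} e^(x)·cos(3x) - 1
Evaluate the dominant behaviour as x → -∞; each term tends to a finite value or vanishes.
Limit = -1.

Final answer: -1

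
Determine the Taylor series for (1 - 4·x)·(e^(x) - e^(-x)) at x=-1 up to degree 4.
(5 - 5·e^(2))·e^(-1) + (1 + 9·e^(2))·e^(-1)·(x + 1) + (-13·e^(2) - 3)·e^(-1)·(x + 1)^2/2 + (-7 + 17·e^(2))·e^(-1)·(x + 1)^3/6 + (-21·e^(2) - 11)·e^(-1)·(x + 1)^4/24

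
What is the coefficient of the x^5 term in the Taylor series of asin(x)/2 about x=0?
Expand to order 5: asin(x)/2 = 3·x^5/80 + x^3/12 + x/2 + O(x^6).
The coefficient of x^5 is 3/80.

Final answer: 3/80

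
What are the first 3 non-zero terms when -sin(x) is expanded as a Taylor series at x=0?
-x^5/120 + x^3/6 - x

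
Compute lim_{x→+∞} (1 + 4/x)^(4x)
As x → +∞: write (1 + 4/x)^(4x) = ((1 + 4/x)^x)^4 → (e^4)^4 = e^16.
Limit = e^(16).

Final answer: e^(16)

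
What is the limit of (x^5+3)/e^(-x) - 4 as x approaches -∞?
The quotient is an ∞/∞ indeterminate form as x → -∞.
Compare growth rates of the dominant terms (exponentials ≫ polynomials ≫ logarithms), or apply L'Hôpital's rule; the quotient → 0.
Adding the constant: 0 - 4 = -4. Limit = -4.

Final answer: -4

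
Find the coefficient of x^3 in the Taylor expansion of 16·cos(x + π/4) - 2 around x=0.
Expand to order 3: 16·cos(x + π/4) - 2 = 4·√(2)·x^3/3 - 4·√(2)·x^2 - 8·√(2)·x - 2 + 8·√(2) + O(x^4).
The coefficient of x^3 is 4·√(2)/3.

Final answer: 4·√(2)/3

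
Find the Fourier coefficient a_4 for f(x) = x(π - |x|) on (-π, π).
a_4 = (1/π) ∫_{-π}^{π} f(x)·cos(4x) dx.
Evaluate the integral (use parity and integration by parts as needed): a_4 = 0.

Final answer: 0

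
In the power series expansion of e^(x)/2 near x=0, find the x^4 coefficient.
Expand to order 4: e^(x)/2 = x^4/48 + x^3/12 + x^2/4 + x/2 + 1/2 + O(x^5).
The coefficient of x^4 is 1/48.

Final answer: 1/48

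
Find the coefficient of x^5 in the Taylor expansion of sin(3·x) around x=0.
Expand to order 5: sin(3·x) = 81·x^5/40 - 9·x^3/2 + 3·x + O(x^6).
The coefficient of x^5 is 81/40.

Final answer: 81/40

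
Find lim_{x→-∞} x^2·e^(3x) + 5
The product is a 0·∞ indeterminate form at x → -∞.
Rewrite the product as x^2 / e^(-3x) (an ∞/∞ form) and apply L'Hôpital, or use the standard hierarchy e^(3|x|) ≫ |x^2| as x → -∞.
The indeterminate product → 0, so the limit = 5.

Final answer: 5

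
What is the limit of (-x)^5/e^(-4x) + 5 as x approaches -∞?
The quotient is an ∞/∞ indeterminate form as x → -∞.
Compare growth rates of the dominant terms (exponentials ≫ polynomials ≫ logarithms), or apply L'Hôpital's rule; the quotient → 0.
Adding the constant: 0 + 5 = 5. Limit = 5.

Final answer: 5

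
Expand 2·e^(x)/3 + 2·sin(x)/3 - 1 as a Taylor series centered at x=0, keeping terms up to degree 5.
x^5/90 + x^4/36 + x^2/3 + 4·x/3 - 1/3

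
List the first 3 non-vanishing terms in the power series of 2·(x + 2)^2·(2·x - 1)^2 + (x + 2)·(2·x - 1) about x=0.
4·x^2 - 21·x + 6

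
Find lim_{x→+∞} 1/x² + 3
Evaluate the dominant behaviour as x → +∞; each term tends to a finite value or vanishes.
Limit = 3.

Final answer: 3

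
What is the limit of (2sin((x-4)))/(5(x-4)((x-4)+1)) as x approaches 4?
Both numerator and denominator → 0 as x → 4; this is a 0/0 indeterminate form.
Expand each to leading order near x = 4: numerator ~ 2·(x - 4), denominator ~ 5·(x - 4).
The limit of the ratio is 2/5.

Final answer: 2/5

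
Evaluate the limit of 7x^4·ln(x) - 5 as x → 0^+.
The product is a 0·∞ indeterminate form at x → 0⁺.
Rewrite the product as 7·ln(x) / x^(-4) and apply L'Hôpital, or use the standard hierarchy x^(-4) ≫ |ln x| as x → 0⁺.
The indeterminate product → 0, so the limit = -5.

Final answer: -5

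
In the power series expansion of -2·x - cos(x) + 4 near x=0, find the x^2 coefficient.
Expand to order 2: -2·x - cos(x) + 4 = x^2/2 - 2·x + 3 + O(x^3).
The coefficient of x^2 is 1/2.

Final answer: 1/2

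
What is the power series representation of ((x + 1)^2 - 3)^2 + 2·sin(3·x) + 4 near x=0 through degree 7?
-243·x^7/280 + 81·x^5/20 + x^4 - 5·x^3 - 2·x + 8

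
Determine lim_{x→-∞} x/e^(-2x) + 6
The quotient is an ∞/∞ indeterminate form as x → -∞.
Compare growth rates of the dominant terms (exponentials ≫ polynomials ≫ logarithms), or apply L'Hôpital's rule; the quotient → 0.
Adding the constant: 0 + 6 = 6. Limit = 6.

Final answer: 6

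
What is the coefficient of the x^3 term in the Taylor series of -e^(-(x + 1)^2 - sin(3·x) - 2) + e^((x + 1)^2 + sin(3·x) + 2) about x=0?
Expand to order 3: -e^(-(x + 1)^2 - sin(3·x) - 2) + e^((x + 1)^2 + sin(3·x) + 2) = x^3·(34·e^(-3)/3 + 64·e^(3)/3) + x^2·(-23·e^(-3)/2 + 27·e^(3)/2) + x·(5·e^(-3) + 5·e^(3)) - e^(-3) + e^(3) + O(x^4).
The coefficient of x^3 is 34·e^(-3)/3 + 64·e^(3)/3.

Final answer: 34·e^(-3)/3 + 64·e^(3)/3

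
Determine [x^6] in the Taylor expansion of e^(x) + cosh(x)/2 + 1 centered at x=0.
Expand to order 6: e^(x) + cosh(x)/2 + 1 = x^6/480 + x^5/120 + x^4/16 + x^3/6 + 3·x^2/4 + x + 5/2 + O(x^7).
The coefficient of x^6 is 1/480.

Final answer: 1/480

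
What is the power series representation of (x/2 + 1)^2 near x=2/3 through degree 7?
16/9 + 4·(x - 2/3)/3 + (x - 2/3)^2/4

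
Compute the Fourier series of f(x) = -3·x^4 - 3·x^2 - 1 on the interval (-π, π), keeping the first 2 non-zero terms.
(-132 + 24·π^2)·cos(x) - 3·π^4/5 - π^2 - 1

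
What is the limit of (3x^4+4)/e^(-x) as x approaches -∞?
This is an ∞/∞ indeterminate form as x → -∞.
Compare growth rates of the dominant terms (exponentials ≫ polynomials ≫ logarithms), or apply L'Hôpital's rule; the quotient → 0.
Limit = 0.

Final answer: 0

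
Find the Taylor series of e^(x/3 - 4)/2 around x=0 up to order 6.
x^6·e^(-4)/1049760 + x^5·e^(-4)/58320 + x^4·e^(-4)/3888 + x^3·e^(-4)/324 + x^2·e^(-4)/36 + x·e^(-4)/6 + e^(-4)/2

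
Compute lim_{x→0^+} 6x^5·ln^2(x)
This is a 0·∞ indeterminate form at x → 0⁺.
Rewrite the product as 6·ln^2(x) / x^(-5) and apply L'Hôpital, or use the standard hierarchy x^(-5) ≫ |ln x|^2 as x → 0⁺.
The indeterminate product → 0, so the limit = 0.

Final answer: 0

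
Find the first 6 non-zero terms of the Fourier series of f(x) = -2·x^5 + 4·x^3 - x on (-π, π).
(-530 - 4·π^4 + 88·π^2)·sin(x) + (-14·π^2 + 22 + 2·π^4)·sin(2·x) + (-4·π^4/3 - 358/81 + 152·π^2/27)·sin(3·x) + (-13·π^2/4 + 55/32 + π^4)·sin(4·x) + (-4·π^4/5 - 586/625 + 56·π^2/25)·sin(5·x) + (-46·π^2/27 + 50/81 + 2·π^4/3)·sin(6·x)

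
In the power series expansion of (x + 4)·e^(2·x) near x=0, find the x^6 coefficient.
Expand to order 6: (x + 4)·e^(2·x) = 28·x^6/45 + 26·x^5/15 + 4·x^4 + 22·x^3/3 + 10·x^2 + 9·x + 4 + O(x^7).
The coefficient of x^6 is 28/45.

Final answer: 28/45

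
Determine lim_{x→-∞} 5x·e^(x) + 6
The product is a 0·∞ indeterminate form at x → -∞.
Rewrite the product as 5x / e^(-x) (an ∞/∞ form) and apply L'Hôpital, or use the standard hierarchy e^(|x|) ≫ |x| as x → -∞.
The indeterminate product → 0, so the limit = 6.

Final answer: 6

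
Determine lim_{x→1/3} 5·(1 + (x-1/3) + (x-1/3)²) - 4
Direct substitution at x = 1/3 gives 1.

Final answer: 1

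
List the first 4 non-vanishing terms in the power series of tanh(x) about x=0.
-17·x^7/315 + 2·x^5/15 - x^3/3 + x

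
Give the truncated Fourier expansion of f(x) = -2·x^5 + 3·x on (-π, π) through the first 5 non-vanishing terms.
(-474 - 4·π^4 + 80·π^2)·sin(x) + (-10·π^2 + 12 + 2·π^4)·sin(2·x) + (-4·π^4/3 + 2/81 + 80·π^2/27)·sin(3·x) + (-5·π^2/4 - 33/32 + π^4)·sin(4·x) + (-4·π^4/5 + 654/625 + 16·π^2/25)·sin(5·x)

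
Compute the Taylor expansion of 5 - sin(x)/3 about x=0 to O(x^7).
-x^5/360 + x^3/18 - x/3 + 5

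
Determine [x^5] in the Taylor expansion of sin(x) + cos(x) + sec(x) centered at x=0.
Expand to order 5: sin(x) + cos(x) + sec(x) = x^5/120 + x^4/4 - x^3/6 + x + 2 + O(x^6).
The coefficient of x^5 is 1/120.

Final answer: 1/120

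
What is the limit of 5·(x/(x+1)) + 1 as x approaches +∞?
Evaluate the dominant behaviour as x → +∞; each term tends to a finite value or vanishes.
Limit = 6.

Final answer: 6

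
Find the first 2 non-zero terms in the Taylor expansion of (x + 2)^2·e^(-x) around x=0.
4 - x^2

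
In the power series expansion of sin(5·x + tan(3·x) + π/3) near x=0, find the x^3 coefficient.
Expand to order 3: sin(5·x + tan(3·x) + π/3) = -229·x^3/6 - 16·√(3)·x^2 + 4·x + √(3)/2 + O(x^4).
The coefficient of x^3 is -229/6.

Final answer: -229/6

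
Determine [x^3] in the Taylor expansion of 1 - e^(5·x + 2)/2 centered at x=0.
Expand to order 3: 1 - e^(5·x + 2)/2 = -125·x^3·e^(2)/12 - 25·x^2·e^(2)/4 - 5·x·e^(2)/2 - e^(2)/2 + 1 + O(x^4).
The coefficient of x^3 is -125·e^(2)/12.

Final answer: -125·e^(2)/12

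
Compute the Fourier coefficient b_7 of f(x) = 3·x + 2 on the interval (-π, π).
b_7 = (1/π) ∫_{-π}^{π} f(x)·sin(7x) dx.
Evaluate the integral (use parity and integration by parts as needed): b_7 = 6/7.

Final answer: 6/7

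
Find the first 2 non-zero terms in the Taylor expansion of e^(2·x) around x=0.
2·x + 1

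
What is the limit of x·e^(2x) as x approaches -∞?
This is a 0·∞ indeterminate form at x → -∞.
Rewrite the product as x / e^(-2x) (an ∞/∞ form) and apply L'Hôpital, or use the standard hierarchy e^(2|x|) ≫ |x| as x → -∞.
The indeterminate product → 0, so the limit = 0.

Final answer: 0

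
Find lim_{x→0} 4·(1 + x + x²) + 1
Direct substitution at x = 0 gives 5.

Final answer: 5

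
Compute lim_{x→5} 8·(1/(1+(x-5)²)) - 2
Direct substitution at x = 5 gives 6.

Final answer: 6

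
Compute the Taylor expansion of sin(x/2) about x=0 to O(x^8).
-x^7/645120 + x^5/3840 - x^3/48 + x/2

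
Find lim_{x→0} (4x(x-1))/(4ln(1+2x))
Both numerator and denominator → 0 as x → 0; this is a 0/0 indeterminate form.
Expand each to leading order near x = 0: numerator ~ -4·x, denominator ~ 8·x.
The limit of the ratio is -1/2.

Final answer: -1/2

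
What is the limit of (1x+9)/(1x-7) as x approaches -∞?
Evaluate the dominant behaviour as x → -∞; each term tends to a finite value or vanishes.
Limit = 1.

Final answer: 1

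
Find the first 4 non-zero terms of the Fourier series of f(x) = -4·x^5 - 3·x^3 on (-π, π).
(-924 - 8·π^4 + 154·π^2)·sin(x) + (-17·π^2 + 51/2 + 4·π^4)·sin(2·x) + (-8·π^4/3 - 212/81 + 106·π^2/27)·sin(3·x) + (-π^2 + 3/8 + 2·π^4)·sin(4·x)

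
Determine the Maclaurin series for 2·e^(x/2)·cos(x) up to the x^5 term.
41·x^5/1920 - 7·x^4/192 - 11·x^3/24 - 3·x^2/4 + x + 2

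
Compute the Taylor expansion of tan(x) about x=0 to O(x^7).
2·x^5/15 + x^3/3 + x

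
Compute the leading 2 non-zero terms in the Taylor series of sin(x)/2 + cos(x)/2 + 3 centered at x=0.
x/2 + 7/2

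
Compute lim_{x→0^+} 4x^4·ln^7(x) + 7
The product is a 0·∞ indeterminate form at x → 0⁺.
Rewrite the product as 4·ln^7(x) / x^(-4) and apply L'Hôpital, or use the standard hierarchy x^(-4) ≫ |ln x|^7 as x → 0⁺.
The indeterminate product → 0, so the limit = 7.

Final answer: 7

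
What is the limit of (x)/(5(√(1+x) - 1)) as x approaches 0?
Both numerator and denominator → 0 as x → 0; this is a 0/0 indeterminate form.
Expand each to leading order near x = 0: numerator ~ x, denominator ~ 5·x/2.
The limit of the ratio is 2/5.

Final answer: 2/5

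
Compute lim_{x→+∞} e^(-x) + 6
Evaluate the dominant behaviour as x → +∞; each term tends to a finite value or vanishes.
Limit = 6.

Final answer: 6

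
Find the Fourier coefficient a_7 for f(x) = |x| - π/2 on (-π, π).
a_7 = (1/π) ∫_{-π}^{π} f(x)·cos(7x) dx.
Evaluate the integral (use parity and integration by parts as needed): a_7 = -4/(49·π).

Final answer: -4/(49·π)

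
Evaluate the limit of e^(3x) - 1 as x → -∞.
Evaluate the dominant behaviour as x → -∞; each term tends to a finite value or vanishes.
Limit = -1.

Final answer: -1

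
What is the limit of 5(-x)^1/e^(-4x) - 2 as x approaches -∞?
The quotient is an ∞/∞ indeterminate form as x → -∞.
Compare growth rates of the dominant terms (exponentials ≫ polynomials ≫ logarithms), or apply L'Hôpital's rule; the quotient → 0.
Adding the constant: 0 - 2 = -2. Limit = -2.

Final answer: -2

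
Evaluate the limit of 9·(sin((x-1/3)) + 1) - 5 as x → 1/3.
Direct substitution at x = 1/3 gives 4.

Final answer: 4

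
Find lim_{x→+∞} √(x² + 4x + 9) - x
This is an ∞ − ∞ indeterminate form.
Multiply and divide by the conjugate √(x²+4x + 9) + x; the x² terms cancel, leaving (4x + 9)/(√(x²+4x + 9)+x) → 4/2 = 2.
Limit = 2.

Final answer: 2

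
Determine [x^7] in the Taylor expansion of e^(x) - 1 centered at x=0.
Expand to order 7: e^(x) - 1 = x^7/5040 + x^6/720 + x^5/120 + x^4/24 + x^3/6 + x^2/2 + x + O(x^8).
The coefficient of x^7 is 1/5040.

Final answer: 1/5040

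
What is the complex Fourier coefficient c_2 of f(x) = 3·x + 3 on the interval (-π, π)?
Compute the real Fourier coefficients first: a_2 = 0, b_2 = -3.
Then c_2 = (a_2 − i·b_2)/2 = 3·i/2.

Final answer: 3·i/2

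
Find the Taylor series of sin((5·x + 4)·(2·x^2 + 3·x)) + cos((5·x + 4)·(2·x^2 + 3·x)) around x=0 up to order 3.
-554·x^3 - 49·x^2 + 12·x + 1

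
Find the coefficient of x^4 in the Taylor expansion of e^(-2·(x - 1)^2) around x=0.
-10·e^(-2)/3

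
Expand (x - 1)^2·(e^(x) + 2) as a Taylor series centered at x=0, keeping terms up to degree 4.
5·x^4/24 + x^3/6 + 3·x^2/2 - 5·x + 3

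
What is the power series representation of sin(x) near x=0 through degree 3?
-x^3/6 + x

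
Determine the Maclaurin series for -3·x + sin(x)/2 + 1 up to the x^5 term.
x^5/240 - x^3/12 - 5·x/2 + 1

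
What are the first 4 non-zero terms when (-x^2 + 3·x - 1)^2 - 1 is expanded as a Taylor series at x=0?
x^4 - 6·x^3 + 11·x^2 - 6·x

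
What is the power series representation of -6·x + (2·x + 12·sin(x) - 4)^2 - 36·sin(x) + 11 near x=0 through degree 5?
-11·x^5/10 - 56·x^4 + 22·x^3 + 196·x^2 - 154·x + 27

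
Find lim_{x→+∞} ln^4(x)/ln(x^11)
This is an ∞/∞ indeterminate form as x → +∞.
Write ln(x^11) = 11·ln(x), reducing the quotient to ln^3(x)/11 → ∞.
Limit = ∞.

Final answer: ∞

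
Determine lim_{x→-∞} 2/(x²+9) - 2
Evaluate the dominant behaviour as x → -∞; each term tends to a finite value or vanishes.
Limit = -2.

Final answer: -2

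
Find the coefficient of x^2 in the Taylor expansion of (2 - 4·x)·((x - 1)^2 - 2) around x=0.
Expand to order 2: (2 - 4·x)·((x - 1)^2 - 2) = 10·x^2 - 2 + O(x^3).
The coefficient of x^2 is 10.

Final answer: 10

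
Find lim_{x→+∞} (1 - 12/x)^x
As x → +∞: this is the defining limit (1 - 12/x)^x → e^(-12).
Limit = e^(-12).

Final answer: e^(-12)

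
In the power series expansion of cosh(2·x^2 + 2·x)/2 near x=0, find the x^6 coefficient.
Expand to order 6: cosh(2·x^2 + 2·x)/2 = 92·x^6/45 + 4·x^5/3 + 4·x^4/3 + 2·x^3 + x^2 + 1/2 + O(x^7).
The coefficient of x^6 is 92/45.

Final answer: 92/45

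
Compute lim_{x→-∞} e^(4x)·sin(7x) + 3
Evaluate the dominant behaviour as x → -∞; each term tends to a finite value or vanishes.
Limit = 3.

Final answer: 3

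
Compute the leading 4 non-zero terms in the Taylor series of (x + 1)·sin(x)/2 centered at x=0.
-x^4/12 - x^3/12 + x^2/2 + x/2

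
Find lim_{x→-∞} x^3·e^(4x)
This is a 0·∞ indeterminate form at x → -∞.
Rewrite the product as x^3 / e^(-4x) (an ∞/∞ form) and apply L'Hôpital, or use the standard hierarchy e^(4|x|) ≫ |x^3| as x → -∞.
The indeterminate product → 0, so the limit = 0.

Final answer: 0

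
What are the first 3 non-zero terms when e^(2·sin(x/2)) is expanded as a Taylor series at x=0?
x^2/2 + x + 1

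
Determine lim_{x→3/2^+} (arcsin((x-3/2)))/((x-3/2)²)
Both numerator and denominator → 0 as x → 3/2^+; this is a 0/0 indeterminate form.
Expand each to leading order near x = 3/2: numerator ~ (x - 3/2), denominator ~ (x - 3/2)^2.
The limit of the ratio is ∞.

Final answer: ∞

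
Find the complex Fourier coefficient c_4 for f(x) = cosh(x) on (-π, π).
Compute the real Fourier coefficients first: a_4 = 2·sinh(π)/(17·π), b_4 = 0.
Then c_4 = (a_4 − i·b_4)/2 = sinh(π)/(17·π).

Final answer: sinh(π)/(17·π)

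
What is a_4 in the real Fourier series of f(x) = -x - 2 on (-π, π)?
a_4 = (1/π) ∫_{-π}^{π} f(x)·cos(4x) dx.
Evaluate the integral (use parity and integration by parts as needed): a_4 = 0.

Final answer: 0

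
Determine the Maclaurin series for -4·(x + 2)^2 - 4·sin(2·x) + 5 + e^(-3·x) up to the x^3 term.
5·x^3/6 + x^2/2 - 27·x - 10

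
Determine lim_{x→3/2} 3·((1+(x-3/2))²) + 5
Direct substitution at x = 3/2 gives 8.

Final answer: 8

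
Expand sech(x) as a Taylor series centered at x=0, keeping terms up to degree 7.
-61·x^6/720 + 5·x^4/24 - x^2/2 + 1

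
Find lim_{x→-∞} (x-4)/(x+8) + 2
Evaluate the dominant behaviour as x → -∞; each term tends to a finite value or vanishes.
Limit = 3.

Final answer: 3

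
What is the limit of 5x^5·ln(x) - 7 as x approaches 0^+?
The product is a 0·∞ indeterminate form at x → 0⁺.
Rewrite the product as 5·ln(x) / x^(-5) and apply L'Hôpital, or use the standard hierarchy x^(-5) ≫ |ln x| as x → 0⁺.
The indeterminate product → 0, so the limit = -7.

Final answer: -7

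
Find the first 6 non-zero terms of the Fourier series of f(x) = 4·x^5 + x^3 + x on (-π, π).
(-158·π^2 + 8·π^4 + 950)·sin(x) + (-4·π^4 - 59/2 + 19·π^2)·sin(2·x) + (-142·π^2/27 + 338/81 + 8·π^4/3)·sin(3·x) + (-2·π^4 - 5/4 + 2·π^2)·sin(4·x) + (-22·π^2/25 + 382/625 + 8·π^4/5)·sin(5·x) + (-4·π^4/3 - 65/162 + 11·π^2/27)·sin(6·x)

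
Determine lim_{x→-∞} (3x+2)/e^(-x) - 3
The quotient is an ∞/∞ indeterminate form as x → -∞.
Compare growth rates of the dominant terms (exponentials ≫ polynomials ≫ logarithms), or apply L'Hôpital's rule; the quotient → 0.
Adding the constant: 0 - 3 = -3. Limit = -3.

Final answer: -3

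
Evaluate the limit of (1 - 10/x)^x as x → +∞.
As x → +∞: this is the defining limit (1 - 10/x)^x → e^(-10).
Limit = e^(-10).

Final answer: e^(-10)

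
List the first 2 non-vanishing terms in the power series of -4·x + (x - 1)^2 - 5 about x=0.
-6·x - 4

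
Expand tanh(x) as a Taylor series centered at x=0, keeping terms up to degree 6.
2·x^5/15 - x^3/3 + x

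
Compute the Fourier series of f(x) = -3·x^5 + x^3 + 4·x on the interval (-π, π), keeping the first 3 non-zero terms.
(-724 - 6·π^4 + 122·π^2)·sin(x) + (-16·π^2 + 20 + 3·π^4)·sin(2·x) + (-2·π^4 - 20/27 + 46·π^2/9)·sin(3·x)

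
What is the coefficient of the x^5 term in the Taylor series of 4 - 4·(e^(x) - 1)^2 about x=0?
Expand to order 5: 4 - 4·(e^(x) - 1)^2 = -x^5 - 7·x^4/3 - 4·x^3 - 4·x^2 + 4 + O(x^6).
The coefficient of x^5 is -1.

Final answer: -1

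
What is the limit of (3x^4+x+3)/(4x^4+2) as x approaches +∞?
This is an ∞/∞ indeterminate form as x → +∞.
Divide numerator and denominator by x^4 and let the lower-order terms vanish; the leading terms give 3/4.
Limit = 3/4.

Final answer: 3/4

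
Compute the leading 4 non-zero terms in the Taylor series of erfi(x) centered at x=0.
x^7/(21·√(π)) + x^5/(5·√(π)) + 2·x^3/(3·√(π)) + 2·x/√(π)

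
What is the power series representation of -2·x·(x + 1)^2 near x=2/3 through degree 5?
-100/27 - 10·(x - 2/3) - 8·(x - 2/3)^2 - 2·(x - 2/3)^3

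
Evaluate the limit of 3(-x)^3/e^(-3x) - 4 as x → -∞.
The quotient is an ∞/∞ indeterminate form as x → -∞.
Compare growth rates of the dominant terms (exponentials ≫ polynomials ≫ logarithms), or apply L'Hôpital's rule; the quotient → 0.
Adding the constant: 0 - 4 = -4. Limit = -4.

Final answer: -4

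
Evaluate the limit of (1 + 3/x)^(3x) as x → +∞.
As x → +∞: write (1 + 3/x)^(3x) = ((1 + 3/x)^x)^3 → (e^3)^3 = e^9.
Limit = e^(9).

Final answer: e^(9)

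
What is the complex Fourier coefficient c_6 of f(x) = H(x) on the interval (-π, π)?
Compute the real Fourier coefficients first: a_6 = 0, b_6 = 0.
Then c_6 = (a_6 − i·b_6)/2 = 0.

Final answer: 0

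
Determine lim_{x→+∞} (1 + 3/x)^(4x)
As x → +∞: write (1 + 3/x)^(4x) = ((1 + 3/x)^x)^4 → (e^3)^4 = e^12.
Limit = e^(12).

Final answer: e^(12)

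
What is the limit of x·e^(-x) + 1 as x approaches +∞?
Evaluate the dominant behaviour as x → +∞; each term tends to a finite value or vanishes.
Limit = 1.

Final answer: 1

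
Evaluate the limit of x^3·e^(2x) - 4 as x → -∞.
The product is a 0·∞ indeterminate form at x → -∞.
Rewrite the product as x^3 / e^(-2x) (an ∞/∞ form) and apply L'Hôpital, or use the standard hierarchy e^(2|x|) ≫ |x^3| as x → -∞.
The indeterminate product → 0, so the limit = -4.

Final answer: -4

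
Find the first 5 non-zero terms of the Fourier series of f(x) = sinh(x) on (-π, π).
sin(x)·sinh(π)/π - 4·sin(2·x)·sinh(π)/(5·π) + 3·sin(3·x)·sinh(π)/(5·π) - 8·sin(4·x)·sinh(π)/(17·π) + 5·sin(5·x)·sinh(π)/(13·π)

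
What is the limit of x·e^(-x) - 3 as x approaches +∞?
Evaluate the dominant behaviour as x → +∞; each term tends to a finite value or vanishes.
Limit = -3.

Final answer: -3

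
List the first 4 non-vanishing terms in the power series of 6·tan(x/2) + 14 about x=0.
x^5/40 + x^3/4 + 3·x + 14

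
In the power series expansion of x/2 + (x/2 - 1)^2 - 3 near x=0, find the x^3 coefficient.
Expand to order 3: x/2 + (x/2 - 1)^2 - 3 = x^2/4 - x/2 - 2 + O(x^4).
The coefficient of x^3 is 0.

Final answer: 0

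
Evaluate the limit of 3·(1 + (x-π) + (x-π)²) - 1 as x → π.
Direct substitution at x = π gives 2.

Final answer: 2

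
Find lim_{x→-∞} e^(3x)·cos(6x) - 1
Evaluate the dominant behaviour as x → -∞; each term tends to a finite value or vanishes.
Limit = -1.

Final answer: -1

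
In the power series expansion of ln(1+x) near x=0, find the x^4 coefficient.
Expand to order 4: ln(1+x) = -x^4/4 + x^3/3 - x^2/2 + x + O(x^5).
The coefficient of x^4 is -1/4.

Final answer: -1/4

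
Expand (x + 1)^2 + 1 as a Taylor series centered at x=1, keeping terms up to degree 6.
5 + 4·(x - 1) + (x - 1)^2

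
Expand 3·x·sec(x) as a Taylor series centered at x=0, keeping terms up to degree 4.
3·x^3/2 + 3·x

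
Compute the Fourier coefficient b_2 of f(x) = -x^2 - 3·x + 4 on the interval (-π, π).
b_2 = (1/π) ∫_{-π}^{π} f(x)·sin(2x) dx.
Evaluate the integral (use parity and integration by parts as needed): b_2 = 3.

Final answer: 3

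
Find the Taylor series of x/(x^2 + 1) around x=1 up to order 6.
1/2 - (x - 1)^2/4 + (x - 1)^3/4 - (x - 1)^4/8 + (x - 1)^6/16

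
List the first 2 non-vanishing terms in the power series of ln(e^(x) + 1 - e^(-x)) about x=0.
-2·x^2 + 2·x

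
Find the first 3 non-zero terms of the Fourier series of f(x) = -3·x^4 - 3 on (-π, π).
(-144 + 24·π^2)·cos(x) + (9 - 6·π^2)·cos(2·x) - 3·π^4/5 - 3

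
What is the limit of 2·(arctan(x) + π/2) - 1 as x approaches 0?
Direct substitution at x = 0 gives -1 + π.

Final answer: -1 + π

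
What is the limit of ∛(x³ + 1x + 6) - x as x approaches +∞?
This is an ∞ − ∞ indeterminate form.
Multiply by (A² + AB + B²)/(A² + AB + B²) where A = ∛(x³+1x + 6), B = x to use A³ − B³ = (A−B)(A²+AB+B²); the x³ terms cancel, leaving (1x + 6)/(A²+AB+B²) with denominator ~ 3x², so the limit is 0.
Limit = 0.

Final answer: 0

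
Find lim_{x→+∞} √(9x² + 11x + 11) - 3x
As x → +∞: multiply by the conjugate to get (11x+11)/(√(9x²+11x+11)+3x); the denominator ~ 6x, so the limit is 11/6.
Limit = 11/6.

Final answer: 11/6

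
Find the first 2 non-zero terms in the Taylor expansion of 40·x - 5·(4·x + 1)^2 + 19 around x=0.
14 - 80·x^2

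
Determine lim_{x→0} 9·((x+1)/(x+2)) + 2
Direct substitution at x = 0 gives 13/2.

Final answer: 13/2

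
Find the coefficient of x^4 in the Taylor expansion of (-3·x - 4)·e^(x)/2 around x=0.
Expand to order 4: (-3·x - 4)·e^(x)/2 = -x^4/3 - 13·x^3/12 - 5·x^2/2 - 7·x/2 - 2 + O(x^5).
The coefficient of x^4 is -1/3.

Final answer: -1/3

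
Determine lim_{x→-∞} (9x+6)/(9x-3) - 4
Evaluate the dominant behaviour as x → -∞; each term tends to a finite value or vanishes.
Limit = -3.

Final answer: -3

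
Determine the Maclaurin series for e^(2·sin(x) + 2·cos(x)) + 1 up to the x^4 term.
-17·x^4·e^(2)/12 - x^3·e^(2) + x^2·e^(2) + 2·x·e^(2) + 1 + e^(2)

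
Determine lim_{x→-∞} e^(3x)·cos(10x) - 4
Evaluate the dominant behaviour as x → -∞; each term tends to a finite value or vanishes.
Limit = -4.

Final answer: -4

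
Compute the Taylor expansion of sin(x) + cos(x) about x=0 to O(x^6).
x^5/120 + x^4/24 - x^3/6 - x^2/2 + x + 1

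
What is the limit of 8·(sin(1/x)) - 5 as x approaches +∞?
Evaluate the dominant behaviour as x → +∞; each term tends to a finite value or vanishes.
Limit = -5.

Final answer: -5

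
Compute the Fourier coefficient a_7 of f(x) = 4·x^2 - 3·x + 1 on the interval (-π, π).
a_7 = (1/π) ∫_{-π}^{π} f(x)·cos(7x) dx.
Evaluate the integral (use parity and integration by parts as needed): a_7 = -16/49.

Final answer: -16/49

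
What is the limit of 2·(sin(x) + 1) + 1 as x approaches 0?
Direct substitution at x = 0 gives 3.

Final answer: 3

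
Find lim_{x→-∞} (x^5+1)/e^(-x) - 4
The quotient is an ∞/∞ indeterminate form as x → -∞.
Compare growth rates of the dominant terms (exponentials ≫ polynomials ≫ logarithms), or apply L'Hôpital's rule; the quotient → 0.
Adding the constant: 0 - 4 = -4. Limit = -4.

Final answer: -4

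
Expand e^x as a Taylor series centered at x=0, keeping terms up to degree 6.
x^6/720 + x^5/120 + x^4/24 + x^3/6 + x^2/2 + x + 1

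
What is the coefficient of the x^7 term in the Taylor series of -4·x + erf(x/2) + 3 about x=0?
Expand to order 7: -4·x + erf(x/2) + 3 = -x^7/(2688·√(π)) + x^5/(160·√(π)) - x^3/(12·√(π)) + x·(-4 + 1/√(π)) + 3 + O(x^8).
The coefficient of x^7 is -1/(2688·√(π)).

Final answer: -1/(2688·√(π))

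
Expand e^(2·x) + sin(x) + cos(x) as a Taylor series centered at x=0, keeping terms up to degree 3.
7·x^3/6 + 3·x^2/2 + 3·x + 2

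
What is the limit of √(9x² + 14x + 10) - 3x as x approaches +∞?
As x → +∞: multiply by the conjugate to get (14x+10)/(√(9x²+14x+10)+3x); the denominator ~ 6x, so the limit is 14/6 = 7/3.
Limit = 7/3.

Final answer: 7/3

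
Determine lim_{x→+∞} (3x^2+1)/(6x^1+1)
This is an ∞/∞ indeterminate form as x → +∞.
Divide numerator and denominator by x^2 and let the lower-order terms vanish; the numerator's degree 2 exceeds the denominator's degree 1, so the quotient diverges.
Limit = ∞.

Final answer: ∞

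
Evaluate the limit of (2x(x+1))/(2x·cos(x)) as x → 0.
Both numerator and denominator → 0 as x → 0; this is a 0/0 indeterminate form.
Expand each to leading order near x = 0: numerator ~ 2·x, denominator ~ 2·x.
The limit of the ratio is 1.

Final answer: 1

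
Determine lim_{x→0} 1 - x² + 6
Direct substitution at x = 0 gives 7.

Final answer: 7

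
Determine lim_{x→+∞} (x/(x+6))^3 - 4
As x → +∞: x/(x+6) = 1/(1 + 6/x) → 1, and the 3rd power of a limit-1 base also → 1; with the additive constant, 1 - 4 = -3.
Limit = -3.

Final answer: -3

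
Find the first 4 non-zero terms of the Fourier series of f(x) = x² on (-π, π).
-4·cos(x) + cos(2·x) - 4·cos(3·x)/9 + π^2/3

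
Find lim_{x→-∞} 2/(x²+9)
Evaluate the dominant behaviour as x → -∞; each term tends to a finite value or vanishes.
Limit = 0.

Final answer: 0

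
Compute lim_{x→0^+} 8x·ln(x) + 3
The product is a 0·∞ indeterminate form at x → 0⁺.
Rewrite the product as 8·ln(x) / x^(-1) and apply L'Hôpital, or use the standard hierarchy x^(-1) ≫ |ln x| as x → 0⁺.
The indeterminate product → 0, so the limit = 3.

Final answer: 3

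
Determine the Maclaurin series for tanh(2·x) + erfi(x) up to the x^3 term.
x^3·(-8/3 + 2/(3·√(π))) + x·(2/√(π) + 2)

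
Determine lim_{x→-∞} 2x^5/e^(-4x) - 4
The quotient is an ∞/∞ indeterminate form as x → -∞.
Compare growth rates of the dominant terms (exponentials ≫ polynomials ≫ logarithms), or apply L'Hôpital's rule; the quotient → 0.
Adding the constant: 0 - 4 = -4. Limit = -4.

Final answer: -4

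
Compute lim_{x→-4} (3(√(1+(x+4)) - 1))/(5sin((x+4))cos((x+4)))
Both numerator and denominator → 0 as x → -4; this is a 0/0 indeterminate form.
Expand each to leading order near x = -4: numerator ~ 3·(x + 4)/2, denominator ~ 5·(x + 4).
The limit of the ratio is 3/10.

Final answer: 3/10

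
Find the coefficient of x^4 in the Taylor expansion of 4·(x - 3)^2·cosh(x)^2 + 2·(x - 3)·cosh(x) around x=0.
Expand to order 4: 4·(x - 3)^2·cosh(x)^2 + 2·(x - 3)·cosh(x) = 63·x^4/4 - 23·x^3 + 37·x^2 - 22·x + 30 + O(x^5).
The coefficient of x^4 is 63/4.

Final answer: 63/4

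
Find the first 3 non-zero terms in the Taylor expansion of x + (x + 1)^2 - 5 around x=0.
x^2 + 3·x - 4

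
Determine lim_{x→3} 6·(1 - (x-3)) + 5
Direct substitution at x = 3 gives 11.

Final answer: 11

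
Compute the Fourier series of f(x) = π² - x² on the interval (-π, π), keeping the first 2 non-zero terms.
4·cos(x) + 2·π^2/3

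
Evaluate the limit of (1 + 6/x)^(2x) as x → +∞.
As x → +∞: write (1 + 6/x)^(2x) = ((1 + 6/x)^x)^2 → (e^6)^2 = e^12.
Limit = e^(12).

Final answer: e^(12)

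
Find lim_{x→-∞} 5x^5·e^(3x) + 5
The product is a 0·∞ indeterminate form at x → -∞.
Rewrite the product as 5x^5 / e^(-3x) (an ∞/∞ form) and apply L'Hôpital, or use the standard hierarchy e^(3|x|) ≫ |x^5| as x → -∞.
The indeterminate product → 0, so the limit = 5.

Final answer: 5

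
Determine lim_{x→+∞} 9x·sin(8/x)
As x → +∞: let u = 8/x → 0⁺; then 9·x·sin(8/x) = 9·8·sin(u)/u → 9·8·1 = 72.
Limit = 72.

Final answer: 72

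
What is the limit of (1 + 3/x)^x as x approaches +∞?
As x → +∞: this is the defining limit (1 + 3/x)^x → e^3.
Limit = e^(3).

Final answer: e^(3)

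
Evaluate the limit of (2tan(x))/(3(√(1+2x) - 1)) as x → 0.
Both numerator and denominator → 0 as x → 0; this is a 0/0 indeterminate form.
Expand each to leading order near x = 0: numerator ~ 2·x, denominator ~ 3·x.
The limit of the ratio is 2/3.

Final answer: 2/3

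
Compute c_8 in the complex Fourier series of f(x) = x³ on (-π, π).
Compute the real Fourier coefficients first: a_8 = 0, b_8 = 3/128 - π^2/4.
Then c_8 = (a_8 − i·b_8)/2 = -3·i/256 + i·π^2/8.

Final answer: -3·i/256 + i·π^2/8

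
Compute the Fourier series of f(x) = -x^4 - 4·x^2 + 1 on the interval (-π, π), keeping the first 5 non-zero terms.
(-32 + 8·π^2)·cos(x) + (-2·π^2 - 1)·cos(2·x) + (32/27 + 8·π^2/9)·cos(3·x) + (-π^2/2 - 13/16)·cos(4·x) - π^4/5 - 4·π^2/3 + 1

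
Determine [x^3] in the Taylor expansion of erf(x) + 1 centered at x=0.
Expand to order 3: erf(x) + 1 = -2·x^3/(3·√(π)) + 2·x/√(π) + 1 + O(x^4).
The coefficient of x^3 is -2/(3·√(π)).

Final answer: -2/(3·√(π))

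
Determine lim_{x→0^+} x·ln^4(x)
This is a 0·∞ indeterminate form at x → 0⁺.
Rewrite the product as ln^4(x) / x^(-1) and apply L'Hôpital, or use the standard hierarchy x^(-1) ≫ |ln x|^4 as x → 0⁺.
The indeterminate product → 0, so the limit = 0.

Final answer: 0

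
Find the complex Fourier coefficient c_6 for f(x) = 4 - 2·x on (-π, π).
Compute the real Fourier coefficients first: a_6 = 0, b_6 = 2/3.
Then c_6 = (a_6 − i·b_6)/2 = -i/3.

Final answer: -i/3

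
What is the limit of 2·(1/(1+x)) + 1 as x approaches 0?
Direct substitution at x = 0 gives 3.

Final answer: 3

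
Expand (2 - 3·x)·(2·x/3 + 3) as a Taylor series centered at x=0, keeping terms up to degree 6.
-2·x^2 - 23·x/3 + 6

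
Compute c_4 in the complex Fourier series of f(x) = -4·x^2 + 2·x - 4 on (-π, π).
Compute the real Fourier coefficients first: a_4 = -1, b_4 = -1.
Then c_4 = (a_4 − i·b_4)/2 = -1/2 + i/2.

Final answer: -1/2 + i/2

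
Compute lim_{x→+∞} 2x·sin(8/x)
As x → +∞: let u = 8/x → 0⁺; then 2·x·sin(8/x) = 2·8·sin(u)/u → 2·8·1 = 16.
Limit = 16.

Final answer: 16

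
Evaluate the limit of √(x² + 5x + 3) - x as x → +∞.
This is an ∞ − ∞ indeterminate form.
Multiply and divide by the conjugate √(x²+5x + 3) + x; the x² terms cancel, leaving (5x + 3)/(√(x²+5x + 3)+x) → 5/2.
Limit = 5/2.

Final answer: 5/2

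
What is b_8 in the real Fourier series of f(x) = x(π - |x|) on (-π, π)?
b_8 = (1/π) ∫_{-π}^{π} f(x)·sin(8x) dx.
Evaluate the integral (use parity and integration by parts as needed): b_8 = 0.

Final answer: 0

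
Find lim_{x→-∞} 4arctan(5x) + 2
Evaluate the dominant behaviour as x → -∞; each term tends to a finite value or vanishes.
Limit = 2 - 2·π.

Final answer: 2 - 2·π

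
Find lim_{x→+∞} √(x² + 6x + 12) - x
This is an ∞ − ∞ indeterminate form.
Multiply and divide by the conjugate √(x²+6x + 12) + x; the x² terms cancel, leaving (6x + 12)/(√(x²+6x + 12)+x) → 6/2 = 3.
Limit = 3.

Final answer: 3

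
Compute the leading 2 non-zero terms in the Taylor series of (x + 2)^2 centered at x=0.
4·x + 4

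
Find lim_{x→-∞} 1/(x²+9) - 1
Evaluate the dominant behaviour as x → -∞; each term tends to a finite value or vanishes.
Limit = -1.

Final answer: -1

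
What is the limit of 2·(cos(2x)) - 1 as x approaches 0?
Direct substitution at x = 0 gives 1.

Final answer: 1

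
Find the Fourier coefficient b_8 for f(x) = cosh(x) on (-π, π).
b_8 = (1/π) ∫_{-π}^{π} f(x)·sin(8x) dx.
Evaluate the integral (use parity and integration by parts as needed): b_8 = 0.

Final answer: 0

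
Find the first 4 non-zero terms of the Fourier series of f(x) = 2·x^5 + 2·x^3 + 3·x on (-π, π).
(-76·π^2 + 4·π^4 + 462)·sin(x) + (-2·π^4 - 15 + 8·π^2)·sin(2·x) + (-44·π^2/27 + 250/81 + 4·π^4/3)·sin(3·x) + (-π^4 - 51/32 + π^2/4)·sin(4·x)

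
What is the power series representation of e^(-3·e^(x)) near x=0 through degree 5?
x^5·e^(-3)/5 - 7·x^4·e^(-3)/8 - x^3·e^(-3)/2 + 3·x^2·e^(-3) - 3·x·e^(-3) + e^(-3)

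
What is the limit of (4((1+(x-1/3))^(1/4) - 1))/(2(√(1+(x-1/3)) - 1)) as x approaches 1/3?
Both numerator and denominator → 0 as x → 1/3; this is a 0/0 indeterminate form.
Expand each to leading order near x = 1/3: numerator ~ (x - 1/3), denominator ~ (x - 1/3).
The limit of the ratio is 1.

Final answer: 1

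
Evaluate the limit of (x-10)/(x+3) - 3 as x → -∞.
Evaluate the dominant behaviour as x → -∞; each term tends to a finite value or vanishes.
Limit = -2.

Final answer: -2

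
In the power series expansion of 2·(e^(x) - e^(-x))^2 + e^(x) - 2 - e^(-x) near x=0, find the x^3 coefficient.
1/3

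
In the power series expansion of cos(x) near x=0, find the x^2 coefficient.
Expand to order 2: cos(x) = 1 - x^2/2 + O(x^3).
The coefficient of x^2 is -1/2.

Final answer: -1/2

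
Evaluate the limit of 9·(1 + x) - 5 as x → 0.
Direct substitution at x = 0 gives 4.

Final answer: 4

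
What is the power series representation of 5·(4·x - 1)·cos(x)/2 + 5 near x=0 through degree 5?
5·x^5/12 - 5·x^4/48 - 5·x^3 + 5·x^2/4 + 10·x + 5/2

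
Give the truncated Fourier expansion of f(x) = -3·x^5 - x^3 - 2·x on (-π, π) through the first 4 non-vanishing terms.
(-712 - 6·π^4 + 118·π^2)·sin(x) + (-14·π^2 + 23 + 3·π^4)·sin(2·x) + (-2·π^4 - 104/27 + 34·π^2/9)·sin(3·x) + (-11·π^2/8 + 97/64 + 3·π^4/2)·sin(4·x)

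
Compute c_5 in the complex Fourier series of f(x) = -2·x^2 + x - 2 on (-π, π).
Compute the real Fourier coefficients first: a_5 = 8/25, b_5 = 2/5.
Then c_5 = (a_5 − i·b_5)/2 = 4/25 - i/5.

Final answer: 4/25 - i/5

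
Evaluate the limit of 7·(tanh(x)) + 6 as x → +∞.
Evaluate the dominant behaviour as x → +∞; each term tends to a finite value or vanishes.
Limit = 13.

Final answer: 13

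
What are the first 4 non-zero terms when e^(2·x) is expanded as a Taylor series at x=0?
4·x^3/3 + 2·x^2 + 2·x + 1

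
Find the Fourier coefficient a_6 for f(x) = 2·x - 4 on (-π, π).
a_6 = (1/π) ∫_{-π}^{π} f(x)·cos(6x) dx.
Evaluate the integral (use parity and integration by parts as needed): a_6 = 0.

Final answer: 0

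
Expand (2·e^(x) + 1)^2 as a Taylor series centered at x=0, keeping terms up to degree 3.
6·x^3 + 10·x^2 + 12·x + 9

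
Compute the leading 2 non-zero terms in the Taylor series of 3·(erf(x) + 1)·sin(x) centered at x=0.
6·x^2/√(π) + 3·x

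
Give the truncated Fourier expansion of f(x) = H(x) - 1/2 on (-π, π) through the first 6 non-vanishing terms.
2·sin(x)/π + 2·sin(3·x)/(3·π) + 2·sin(5·x)/(5·π) + 2·sin(7·x)/(7·π) + 2·sin(9·x)/(9·π) + 2·sin(11·x)/(11·π)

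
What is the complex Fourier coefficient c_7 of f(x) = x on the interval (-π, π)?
Compute the real Fourier coefficients first: a_7 = 0, b_7 = 2/7.
Then c_7 = (a_7 − i·b_7)/2 = -i/7.

Final answer: -i/7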